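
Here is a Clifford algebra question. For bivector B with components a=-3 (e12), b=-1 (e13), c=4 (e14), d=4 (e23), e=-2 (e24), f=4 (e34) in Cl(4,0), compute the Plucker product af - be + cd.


Plucker relation: af - be + cd
a*f = (-3)*4 = -12
b*e = (-1)*(-2) = 2
c*d = 4*4 = 16
af - be + cd = -12 - 2 + 16
= 2


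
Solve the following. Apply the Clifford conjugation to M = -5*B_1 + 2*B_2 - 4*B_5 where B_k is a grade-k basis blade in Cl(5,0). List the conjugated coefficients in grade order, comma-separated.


Clifford conjugate sign for grade k: (-1)^(k(k+1)/2)
Grade 1: (-1)^(1*2/2) = (-1)^1 = -1, coeff -5 -> 5
Grade 2: (-1)^(2*3/2) = (-1)^3 = -1, coeff 2 -> -2
Grade 5: (-1)^(5*6/2) = (-1)^15 = -1, coeff -4 -> 4
Conjugated coefficients: 5, -2, 4


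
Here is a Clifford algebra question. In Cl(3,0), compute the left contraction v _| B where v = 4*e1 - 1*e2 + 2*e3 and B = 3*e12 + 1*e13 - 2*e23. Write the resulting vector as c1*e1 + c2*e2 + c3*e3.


Left contraction v _| B = <vB>_1 (grade-1 part of the geometric product vB).
Using e1_|e12 = e2, e2_|e12 = -e1, e1_|e13 = e3, e3_|e13 = -e1, e2_|e23 = e3, e3_|e23 = -e2:
e1 coeff: -v2*b12 - v3*b13 = -(-1)*(3) - (2)*(1) = 1
e2 coeff: v1*b12 - v3*b23 = (4)*(3) - (2)*(-2) = 16
e3 coeff: v1*b13 + v2*b23 = (4)*(1) + (-1)*(-2) = 6
v _| B = 1*e1 + 16*e2 + 6*e3


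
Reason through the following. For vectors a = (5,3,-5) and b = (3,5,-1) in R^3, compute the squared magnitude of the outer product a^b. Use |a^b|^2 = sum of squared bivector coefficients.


a wedge b = (a1*b2 - a2*b1)*e12 + (a1*b3 - a3*b1)*e13 + (a2*b3 - a3*b2)*e23
e12 coeff: 5*5 - 3*3 = 25 - 9 = 16
e13 coeff: 5*(-1) - (-5)*3 = -5 - (-15) = 10
e23 coeff: 3*(-1) - (-5)*5 = -3 - (-25) = 22
|a wedge b|^2 = 16^2 + 10^2 + 22^2
= 256 + 100 + 484
= 840


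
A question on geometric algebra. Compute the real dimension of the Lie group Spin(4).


Spin(n) double-covers SO(n); both have Lie algebra so(n) of dimension n(n-1)/2.
n = 4
n(n-1) = 4 * 3 = 12
dim Spin(4) = 12/2 = 6


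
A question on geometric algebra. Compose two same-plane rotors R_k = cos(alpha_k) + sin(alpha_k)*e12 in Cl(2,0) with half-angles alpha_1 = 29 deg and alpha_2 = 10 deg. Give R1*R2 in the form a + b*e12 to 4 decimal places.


Same-plane rotors commute and their half-angles add:
R1*R2 = cos(a1 + a2) + sin(a1 + a2)*e12.
a1 + a2 = 29 + 10 = 39 deg
cos(39 deg) = 0.7771
sin(39 deg) = 0.6293
R1*R2 = 0.7771 + 0.6293*e12


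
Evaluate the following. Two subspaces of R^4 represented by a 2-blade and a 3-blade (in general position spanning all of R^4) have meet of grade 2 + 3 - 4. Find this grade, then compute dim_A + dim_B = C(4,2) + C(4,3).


Meet grade = grade(A) + grade(B) - n
= 2 + 3 - 4 = 1
C(4,2) = 6
C(4,3) = 4
dim_A + dim_B = 6 + 4 = 10


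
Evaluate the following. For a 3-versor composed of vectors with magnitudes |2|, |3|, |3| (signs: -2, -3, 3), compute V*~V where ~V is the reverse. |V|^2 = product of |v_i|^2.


Each vector v_i has |v_i|^2 = s_i^2
Squared scales: (-2)^2 = 4, (-3)^2 = 9, 3^2 = 9
|V|^2 = 4 * 9 * 9
= 324


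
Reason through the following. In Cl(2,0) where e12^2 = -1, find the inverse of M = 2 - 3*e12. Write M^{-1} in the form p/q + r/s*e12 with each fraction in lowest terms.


M = 2 - 3*e12, where e12^2 = -1.
Since M commutes with its reverse ~M = a - b*e12, M * ~M = a^2 - b^2*e12^2 = a^2 + b^2.
So M^{-1} = ~M / (a^2 + b^2) = (a - b*e12)/(a^2 + b^2).
a^2 + b^2 = 4 + 9 = 13
Scalar part = 2/13 = 2/13
Bivector coeff = 3/13 = 3/13
M^{-1} = 2/13 + 3/13*e12


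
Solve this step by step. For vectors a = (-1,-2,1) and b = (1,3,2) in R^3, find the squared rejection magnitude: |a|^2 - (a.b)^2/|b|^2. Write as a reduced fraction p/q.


|a|^2 = (-1)^2 + (-2)^2 + 1^2 = 6
|b|^2 = 1^2 + 3^2 + 2^2 = 14
a . b = (-1)*1 + (-2)*3 + 1*2 = -5
(a.b)^2 = (-5)^2 = 25
|rej|^2 = 6 - 25/14
= (84 - 25)/14
= 59/14
In lowest terms: 59/14


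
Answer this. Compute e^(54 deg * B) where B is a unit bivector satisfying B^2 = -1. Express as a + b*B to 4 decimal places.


For a unit bivector B with B^2 = -1, the exponential series gives
e^(theta*B) = cos(theta) + sin(theta)*B (the GA analogue of Euler's formula).
theta = 54 degrees = 0.942478 rad
cos(54 deg) = 0.5878
sin(54 deg) = 0.8090
exp(theta*B) = 0.5878 + 0.8090*B


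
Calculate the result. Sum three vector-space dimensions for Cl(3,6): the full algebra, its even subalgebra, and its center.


n = 3 + 6 = 9
Total dim = 2^9 = 512
Even subalgebra dim = 2^8 = 256
n is odd, so center dim = 2
Sum = 512 + 256 + 2 = 770


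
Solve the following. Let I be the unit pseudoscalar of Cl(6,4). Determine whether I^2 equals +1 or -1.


The pseudoscalar I = e1...e_n (product of all n generators) of Cl(p,q) satisfies I^2 = (-1)^(q + n(n-1)/2).
p = 6, q = 4, n = p + q = 10
n(n-1)/2 = 10 * 9 / 2 = 45
Exponent = q + n(n-1)/2 = 4 + 45 = 49
I^2 = (-1)^49 = -1


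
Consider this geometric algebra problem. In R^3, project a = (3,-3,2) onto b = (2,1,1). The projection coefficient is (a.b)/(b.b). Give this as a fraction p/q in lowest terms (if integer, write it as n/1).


Projection coefficient = (a . b) / (b . b)
a . b = 3*2 + (-3)*1 + 2*1
= 6 + (-3) + 2 = 5
b . b = 2^2 + 1^2 + 1^2
= 4 + 1 + 1 = 6
Coefficient = 5/6
In lowest terms: 5/6


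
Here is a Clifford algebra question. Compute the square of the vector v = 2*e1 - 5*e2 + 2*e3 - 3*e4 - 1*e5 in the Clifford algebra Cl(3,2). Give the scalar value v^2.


v^2 = sum of c_i^2 * e_i^2
Positive signature terms (e_i^2 = +1): 2^2 + (-5)^2 + 2^2 = 33
Negative signature terms (e_j^2 = -1): (-3)^2 + (-1)^2 = 10
v^2 = 33 - 10 = 23


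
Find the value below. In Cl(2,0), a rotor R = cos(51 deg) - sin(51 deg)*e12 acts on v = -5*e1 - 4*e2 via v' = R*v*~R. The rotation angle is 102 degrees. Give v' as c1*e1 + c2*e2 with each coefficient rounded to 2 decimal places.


Rotor R = cos(51deg) - sin(51deg)*e12
Rotation angle theta = 2 * 51 = 102 degrees
v' = R*v*~R rotates v by theta.
cos(102deg) = -0.2079, sin(102deg) = 0.9781
v'_1 = -5*cos(102deg) - (-4)*sin(102deg)
= -5*(-0.2079) - (-4)*0.9781
= 4.95
v'_2 = -5*sin(102deg) + (-4)*cos(102deg)
= -5*0.9781 + (-4)*(-0.2079)
= -4.06
v' = 4.95*e1 - 4.06*e2


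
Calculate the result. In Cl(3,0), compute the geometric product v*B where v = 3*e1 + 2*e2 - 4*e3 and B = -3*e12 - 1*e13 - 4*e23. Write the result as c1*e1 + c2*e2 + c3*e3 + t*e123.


vB has grade-1 (vector) and grade-3 (trivector) parts: vB = (v _| B) + (v ^ B).
Vector part <vB>_1:
  e1: -v2*b12 - v3*b13 = -(2)*(-3) - (-4)*(-1) = 2
  e2: v1*b12 - v3*b23 = (3)*(-3) - (-4)*(-4) = -25
  e3: v1*b13 + v2*b23 = (3)*(-1) + (2)*(-4) = -11
Trivector part <vB>_3:
  e123: v1*b23 - v2*b13 + v3*b12 = (3)*(-4) - (2)*(-1) + (-4)*(-3) = 2
vB = 2*e1 - 25*e2 - 11*e3 + 2*e123


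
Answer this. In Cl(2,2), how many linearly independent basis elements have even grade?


Even subalgebra dimension = 2^(n-1)
n = 2 + 2 = 4
2^(4 - 1) = 2^3 = 8
Verification: sum of C(4,k) for even k = 1 + 6 + 1 = 8
Result = 8


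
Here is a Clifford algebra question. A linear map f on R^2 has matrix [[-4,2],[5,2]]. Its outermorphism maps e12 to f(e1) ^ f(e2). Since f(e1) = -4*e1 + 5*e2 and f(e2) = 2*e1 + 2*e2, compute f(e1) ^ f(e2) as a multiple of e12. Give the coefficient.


The outermorphism of a linear map f sends e1^e2 to f(e1)^f(e2).
f(e1) = -4*e1 + 5*e2
f(e2) = 2*e1 + 2*e2
f(e1) ^ f(e2) = (-4*e1 + 5*e2) ^ (2*e1 + 2*e2)
= (-4)*2*e12 + 5*2*e21
= (-8 - 10)*e12
= -18*e12
Coefficient = -18


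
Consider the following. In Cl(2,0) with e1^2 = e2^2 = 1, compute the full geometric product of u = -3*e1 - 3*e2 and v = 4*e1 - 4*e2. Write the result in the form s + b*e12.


Expand: (-3*e1 - 3*e2)(4*e1 - 4*e2)
= (-3)*4*e1e1 + (-3)*(-4)*e1e2 + (-3)*4*e2e1 + (-3)*(-4)*e2e2
Using e1^2 = e2^2 = 1, e2e1 = -e1e2:
Scalar part s = (-3)*4 + (-3)*(-4) = -12 + 12 = 0
Bivector part b = (-3)*(-4) - (-3)*4 = 12 - (-12) = 24
uv = 0 + 24*e12


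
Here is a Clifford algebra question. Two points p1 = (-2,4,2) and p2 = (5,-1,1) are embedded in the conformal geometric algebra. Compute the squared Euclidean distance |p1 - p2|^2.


p1 - p2 = (-7, 5, 1)
|p1 - p2|^2 = (-7)^2 + 5^2 + 1^2
= 49 + 25 + 1
= 75


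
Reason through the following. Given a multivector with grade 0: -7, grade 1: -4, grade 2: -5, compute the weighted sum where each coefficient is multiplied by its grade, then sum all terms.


Grade-weighted sum = sum of grade_k * coefficient_k
0*(-7) = 0
1*(-4) = -4
2*(-5) = -10
Total = 0 + (-4) + (-10) = -14


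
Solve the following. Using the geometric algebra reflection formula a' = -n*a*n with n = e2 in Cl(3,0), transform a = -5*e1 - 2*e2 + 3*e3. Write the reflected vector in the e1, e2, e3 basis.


Reflection formula: a' = -n*a*n, with n = e2 (unit vector, n^2 = 1).
For reflection through hyperplane perp to e2:
The component along e2 flips sign, others stay.
a = (-5, -2, 3)
a' = (-5, 2, 3)
a' = -5*e1 + 2*e2 + 3*e3


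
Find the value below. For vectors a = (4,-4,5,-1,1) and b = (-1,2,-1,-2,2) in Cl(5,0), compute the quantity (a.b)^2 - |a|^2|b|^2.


a . b = 4*(-1) + (-4)*2 + 5*(-1) + (-1)*(-2) + 1*2
= -4 + (-8) + (-5) + 2 + 2 = -13
|a|^2 = 4^2 + (-4)^2 + 5^2 + (-1)^2 + 1^2 = 59
|b|^2 = (-1)^2 + 2^2 + (-1)^2 + (-2)^2 + 2^2 = 14
(a.b)^2 = (-13)^2 = 169
|a|^2 * |b|^2 = 59 * 14 = 826
Result = 169 - 826 = -657


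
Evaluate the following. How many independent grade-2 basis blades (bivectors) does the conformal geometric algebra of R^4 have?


The conformal model of R^4 uses Cl(5,1) with m = 4 + 2 = 6 generators.
Number of grade-2 blades = C(m, 2) = C(6, 2)
= 6*5/2 = 15


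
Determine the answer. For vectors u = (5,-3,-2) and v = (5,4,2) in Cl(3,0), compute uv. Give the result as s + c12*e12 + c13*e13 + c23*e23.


In Cl(3,0): e_i^2 = 1, e_ie_j = -e_je_i for i != j.
Scalar part = u . v = 5*5 + (-3)*4 + (-2)*2
= 25 + (-12) + (-4) = 9
e12 coeff = 5*4 - (-3)*5 = 20 - (-15) = 35
e13 coeff = 5*2 - (-2)*5 = 10 - (-10) = 20
e23 coeff = (-3)*2 - (-2)*4 = -6 - (-8) = 2
uv = 9 + 35*e12 + 20*e13 + 2*e23


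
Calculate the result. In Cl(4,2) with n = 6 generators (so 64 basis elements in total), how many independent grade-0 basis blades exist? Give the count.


Number of grade-k basis blades in Cl(p,q) with n = p + q is C(n, k).
n = 4 + 2 = 6
C(6, 0) = 6! / (0! * 6!)
= 720 / (1 * 720)
= 1


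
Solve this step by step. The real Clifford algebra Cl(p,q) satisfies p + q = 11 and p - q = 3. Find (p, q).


We need p + q = 11 and p - q = 3.
Adding: 2p = 11 + 3 = 14, so p = 7.
Then q = 11 - 7 = 4.
(p, q) = (7, 4)


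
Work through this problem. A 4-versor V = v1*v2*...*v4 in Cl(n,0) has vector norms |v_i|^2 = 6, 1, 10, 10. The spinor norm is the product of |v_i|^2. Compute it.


Spinor norm N(V) = |v1|^2 * |v2|^2 * ... * |v4|^2
= 6 * 1 * 10 * 10
Running product: 6, 6, 60, 600
N(V) = 600


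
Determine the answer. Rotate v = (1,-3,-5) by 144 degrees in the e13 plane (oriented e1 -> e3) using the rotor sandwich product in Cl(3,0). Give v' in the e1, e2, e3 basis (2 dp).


Rotor R = cos(72deg) - sin(72deg)*e13
Rotation angle theta = 2 * 72 = 144 degrees in the e13 plane (e1 -> e3).
The component perpendicular to the plane (e2) is invariant: v'_2 = v2 = -3.00
cos(144deg) = -0.8090, sin(144deg) = 0.5878
v'_1 = v1*cos(theta) - v3*sin(theta) = 1*(-0.8090) - (-5)*0.5878 = 2.13
v'_3 = v1*sin(theta) + v3*cos(theta) = 1*0.5878 + (-5)*(-0.8090) = 4.63
v' = 2.13*e1 - 3.00*e2 + 4.63*e3


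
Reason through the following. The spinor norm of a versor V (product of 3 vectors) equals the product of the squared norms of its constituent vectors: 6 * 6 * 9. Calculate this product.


Spinor norm N(V) = |v1|^2 * |v2|^2 * ... * |v3|^2
= 6 * 6 * 9
Running product: 6, 36, 324
N(V) = 324


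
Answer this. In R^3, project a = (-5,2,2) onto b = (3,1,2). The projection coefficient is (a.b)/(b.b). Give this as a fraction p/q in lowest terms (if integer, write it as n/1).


Projection coefficient = (a . b) / (b . b)
a . b = (-5)*3 + 2*1 + 2*2
= -15 + 2 + 4 = -9
b . b = 3^2 + 1^2 + 2^2
= 9 + 1 + 4 = 14
Coefficient = -9/14
In lowest terms: -9/14


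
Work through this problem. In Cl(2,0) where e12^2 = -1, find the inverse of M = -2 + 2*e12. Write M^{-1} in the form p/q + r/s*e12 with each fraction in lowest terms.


M = -2 + 2*e12, where e12^2 = -1.
Since M commutes with its reverse ~M = a - b*e12, M * ~M = a^2 - b^2*e12^2 = a^2 + b^2.
So M^{-1} = ~M / (a^2 + b^2) = (a - b*e12)/(a^2 + b^2).
a^2 + b^2 = 4 + 4 = 8
Scalar part = -2/8 = -1/4
Bivector coeff = -2/8 = -1/4
M^{-1} = -1/4 - 1/4*e12


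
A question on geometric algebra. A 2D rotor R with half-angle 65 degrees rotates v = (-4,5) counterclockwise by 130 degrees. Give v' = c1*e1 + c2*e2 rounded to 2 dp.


Rotor R = cos(65deg) - sin(65deg)*e12
Rotation angle theta = 2 * 65 = 130 degrees
v' = R*v*~R rotates v by theta.
cos(130deg) = -0.6428, sin(130deg) = 0.7660
v'_1 = -4*cos(130deg) - 5*sin(130deg)
= -4*(-0.6428) - 5*0.7660
= -1.26
v'_2 = -4*sin(130deg) + 5*cos(130deg)
= -4*0.7660 + 5*(-0.6428)
= -6.28
v' = -1.26*e1 - 6.28*e2


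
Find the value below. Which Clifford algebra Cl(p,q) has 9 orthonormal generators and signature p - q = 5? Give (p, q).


We need p + q = 9 and p - q = 5.
Adding: 2p = 9 + 5 = 14, so p = 7.
Then q = 9 - 7 = 2.
(p, q) = (7, 2)


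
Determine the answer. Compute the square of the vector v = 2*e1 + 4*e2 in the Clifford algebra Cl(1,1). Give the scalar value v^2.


v^2 = sum of c_i^2 * e_i^2
Positive signature terms (e_i^2 = +1): 2^2 = 4
Negative signature terms (e_j^2 = -1): 4^2 = 16
v^2 = 4 - 16 = -12


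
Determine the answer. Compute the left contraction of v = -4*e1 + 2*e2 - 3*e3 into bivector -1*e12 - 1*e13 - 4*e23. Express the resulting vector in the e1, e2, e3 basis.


Left contraction v _| B = <vB>_1 (grade-1 part of the geometric product vB).
Using e1_|e12 = e2, e2_|e12 = -e1, e1_|e13 = e3, e3_|e13 = -e1, e2_|e23 = e3, e3_|e23 = -e2:
e1 coeff: -v2*b12 - v3*b13 = -(2)*(-1) - (-3)*(-1) = -1
e2 coeff: v1*b12 - v3*b23 = (-4)*(-1) - (-3)*(-4) = -8
e3 coeff: v1*b13 + v2*b23 = (-4)*(-1) + (2)*(-4) = -4
v _| B = -1*e1 - 8*e2 - 4*e3


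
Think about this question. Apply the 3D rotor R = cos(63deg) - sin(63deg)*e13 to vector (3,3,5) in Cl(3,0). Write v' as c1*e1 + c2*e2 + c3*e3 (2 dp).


Rotor R = cos(63deg) - sin(63deg)*e13
Rotation angle theta = 2 * 63 = 126 degrees in the e13 plane (e1 -> e3).
The component perpendicular to the plane (e2) is invariant: v'_2 = v2 = 3.00
cos(126deg) = -0.5878, sin(126deg) = 0.8090
v'_1 = v1*cos(theta) - v3*sin(theta) = 3*(-0.5878) - 5*0.8090 = -5.81
v'_3 = v1*sin(theta) + v3*cos(theta) = 3*0.8090 + 5*(-0.5878) = -0.51
v' = -5.81*e1 + 3.00*e2 - 0.51*e3


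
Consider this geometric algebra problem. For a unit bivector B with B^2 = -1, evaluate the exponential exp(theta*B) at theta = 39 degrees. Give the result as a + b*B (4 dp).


For a unit bivector B with B^2 = -1, the exponential series gives
e^(theta*B) = cos(theta) + sin(theta)*B (the GA analogue of Euler's formula).
theta = 39 degrees = 0.680678 rad
cos(39 deg) = 0.7771
sin(39 deg) = 0.6293
exp(theta*B) = 0.7771 + 0.6293*B


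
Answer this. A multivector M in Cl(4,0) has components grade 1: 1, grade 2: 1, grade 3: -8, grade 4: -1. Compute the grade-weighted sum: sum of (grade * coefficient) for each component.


Grade-weighted sum = sum of grade_k * coefficient_k
1*1 = 1
2*1 = 2
3*(-8) = -24
4*(-1) = -4
Total = 1 + 2 + (-24) + (-4) = -25


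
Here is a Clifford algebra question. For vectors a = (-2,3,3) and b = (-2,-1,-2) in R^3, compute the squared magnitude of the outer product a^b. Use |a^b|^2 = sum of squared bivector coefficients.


a wedge b = (a1*b2 - a2*b1)*e12 + (a1*b3 - a3*b1)*e13 + (a2*b3 - a3*b2)*e23
e12 coeff: (-2)*(-1) - 3*(-2) = 2 - (-6) = 8
e13 coeff: (-2)*(-2) - 3*(-2) = 4 - (-6) = 10
e23 coeff: 3*(-2) - 3*(-1) = -6 - (-3) = -3
|a wedge b|^2 = 8^2 + 10^2 + (-3)^2
= 64 + 100 + 9
= 173


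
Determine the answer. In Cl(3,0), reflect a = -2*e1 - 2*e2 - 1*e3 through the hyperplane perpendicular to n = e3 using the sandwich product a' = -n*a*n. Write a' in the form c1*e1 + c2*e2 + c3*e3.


Reflection formula: a' = -n*a*n, with n = e3 (unit vector, n^2 = 1).
For reflection through hyperplane perp to e3:
The component along e3 flips sign, others stay.
a = (-2, -2, -1)
a' = (-2, -2, 1)
a' = -2*e1 - 2*e2 + 1*e3


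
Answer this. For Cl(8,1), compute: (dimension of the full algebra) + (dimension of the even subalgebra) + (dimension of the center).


n = 8 + 1 = 9
Total dim = 2^9 = 512
Even subalgebra dim = 2^8 = 256
n is odd, so center dim = 2
Sum = 512 + 256 + 2 = 770


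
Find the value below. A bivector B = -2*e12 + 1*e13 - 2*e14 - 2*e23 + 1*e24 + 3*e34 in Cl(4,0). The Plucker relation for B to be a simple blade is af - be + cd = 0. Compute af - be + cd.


Plucker relation: af - be + cd
a*f = (-2)*3 = -6
b*e = 1*1 = 1
c*d = (-2)*(-2) = 4
af - be + cd = -6 - 1 + 4
= -3


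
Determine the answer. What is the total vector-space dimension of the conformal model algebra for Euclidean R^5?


The conformal model of R^5 uses Cl(6,1): the 5 Euclidean generators plus two extra orthogonal generators e+ (e+^2 = +1) and e- (e-^2 = -1), from which the null vectors e0, einf are built.
Number of generators m = 5 + 2 = 7.
dim Cl(p,q) = 2^m = 2^7 = 128


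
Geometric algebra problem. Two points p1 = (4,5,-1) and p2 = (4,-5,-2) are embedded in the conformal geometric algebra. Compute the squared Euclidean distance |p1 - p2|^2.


p1 - p2 = (0, 10, 1)
|p1 - p2|^2 = 0^2 + 10^2 + 1^2
= 0 + 100 + 1
= 101


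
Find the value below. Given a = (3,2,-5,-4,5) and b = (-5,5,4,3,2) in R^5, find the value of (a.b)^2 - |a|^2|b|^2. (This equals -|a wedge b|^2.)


a . b = 3*(-5) + 2*5 + (-5)*4 + (-4)*3 + 5*2
= -15 + 10 + (-20) + (-12) + 10 = -27
|a|^2 = 3^2 + 2^2 + (-5)^2 + (-4)^2 + 5^2 = 79
|b|^2 = (-5)^2 + 5^2 + 4^2 + 3^2 + 2^2 = 79
(a.b)^2 = (-27)^2 = 729
|a|^2 * |b|^2 = 79 * 79 = 6241
Result = 729 - 6241 = -5512


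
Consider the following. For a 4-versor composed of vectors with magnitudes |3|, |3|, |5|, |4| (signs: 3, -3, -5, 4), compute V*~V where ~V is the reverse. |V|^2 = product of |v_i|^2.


Each vector v_i has |v_i|^2 = s_i^2
Squared scales: 3^2 = 9, (-3)^2 = 9, (-5)^2 = 25, 4^2 = 16
|V|^2 = 9 * 9 * 25 * 16
= 32400


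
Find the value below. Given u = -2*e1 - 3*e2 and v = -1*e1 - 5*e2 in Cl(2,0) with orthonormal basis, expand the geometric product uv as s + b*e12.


Expand: (-2*e1 - 3*e2)(-1*e1 - 5*e2)
= (-2)*(-1)*e1e1 + (-2)*(-5)*e1e2 + (-3)*(-1)*e2e1 + (-3)*(-5)*e2e2
Using e1^2 = e2^2 = 1, e2e1 = -e1e2:
Scalar part s = (-2)*(-1) + (-3)*(-5) = 2 + 15 = 17
Bivector part b = (-2)*(-5) - (-3)*(-1) = 10 - 3 = 7
uv = 17 + 7*e12


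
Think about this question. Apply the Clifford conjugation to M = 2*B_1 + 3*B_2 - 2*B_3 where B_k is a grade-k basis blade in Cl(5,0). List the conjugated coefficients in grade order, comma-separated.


Clifford conjugate sign for grade k: (-1)^(k(k+1)/2)
Grade 1: (-1)^(1*2/2) = (-1)^1 = -1, coeff 2 -> -2
Grade 2: (-1)^(2*3/2) = (-1)^3 = -1, coeff 3 -> -3
Grade 3: (-1)^(3*4/2) = (-1)^6 = 1, coeff -2 -> -2
Conjugated coefficients: -2, -3, -2


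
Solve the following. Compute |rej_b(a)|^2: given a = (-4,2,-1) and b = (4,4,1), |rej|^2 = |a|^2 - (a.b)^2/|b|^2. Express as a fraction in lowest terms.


|a|^2 = (-4)^2 + 2^2 + (-1)^2 = 21
|b|^2 = 4^2 + 4^2 + 1^2 = 33
a . b = (-4)*4 + 2*4 + (-1)*1 = -9
(a.b)^2 = (-9)^2 = 81
|rej|^2 = 21 - 81/33
= (693 - 81)/33
= 612/33
In lowest terms: 204/11


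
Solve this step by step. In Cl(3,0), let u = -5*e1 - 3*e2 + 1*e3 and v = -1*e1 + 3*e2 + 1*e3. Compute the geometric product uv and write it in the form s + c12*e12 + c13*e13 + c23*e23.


In Cl(3,0): e_i^2 = 1, e_ie_j = -e_je_i for i != j.
Scalar part = u . v = (-5)*(-1) + (-3)*3 + 1*1
= 5 + (-9) + 1 = -3
e12 coeff = (-5)*3 - (-3)*(-1) = -15 - 3 = -18
e13 coeff = (-5)*1 - 1*(-1) = -5 - (-1) = -4
e23 coeff = (-3)*1 - 1*3 = -3 - 3 = -6
uv = -3 - 18*e12 - 4*e13 - 6*e23


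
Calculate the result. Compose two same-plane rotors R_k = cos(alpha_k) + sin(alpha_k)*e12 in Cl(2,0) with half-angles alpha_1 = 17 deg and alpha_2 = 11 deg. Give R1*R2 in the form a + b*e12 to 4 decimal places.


Same-plane rotors commute and their half-angles add:
R1*R2 = cos(a1 + a2) + sin(a1 + a2)*e12.
a1 + a2 = 17 + 11 = 28 deg
cos(28 deg) = 0.8829
sin(28 deg) = 0.4695
R1*R2 = 0.8829 + 0.4695*e12


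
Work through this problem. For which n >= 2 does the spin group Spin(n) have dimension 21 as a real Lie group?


dim Spin(n) = dim so(n) = n(n-1)/2.
Solve n(n-1)/2 = 21, i.e. n^2 - n - 42 = 0.
Discriminant = 1 + 8*21 = 169
n = (1 + sqrt(169))/2 = (1 + 13)/2 = 7


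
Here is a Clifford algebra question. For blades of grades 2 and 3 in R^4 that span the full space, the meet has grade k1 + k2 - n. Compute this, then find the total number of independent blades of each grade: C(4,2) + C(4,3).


Meet grade = grade(A) + grade(B) - n
= 2 + 3 - 4 = 1
C(4,2) = 6
C(4,3) = 4
dim_A + dim_B = 6 + 4 = 10


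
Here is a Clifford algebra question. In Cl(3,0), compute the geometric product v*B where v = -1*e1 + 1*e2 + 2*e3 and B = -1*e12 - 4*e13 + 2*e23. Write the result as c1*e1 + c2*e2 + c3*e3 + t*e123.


vB has grade-1 (vector) and grade-3 (trivector) parts: vB = (v _| B) + (v ^ B).
Vector part <vB>_1:
  e1: -v2*b12 - v3*b13 = -(1)*(-1) - (2)*(-4) = 9
  e2: v1*b12 - v3*b23 = (-1)*(-1) - (2)*(2) = -3
  e3: v1*b13 + v2*b23 = (-1)*(-4) + (1)*(2) = 6
Trivector part <vB>_3:
  e123: v1*b23 - v2*b13 + v3*b12 = (-1)*(2) - (1)*(-4) + (2)*(-1) = 0
vB = 9*e1 - 3*e2 + 6*e3 + 0*e123


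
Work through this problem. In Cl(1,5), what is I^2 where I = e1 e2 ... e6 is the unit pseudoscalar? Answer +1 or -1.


The pseudoscalar I = e1...e_n (product of all n generators) of Cl(p,q) satisfies I^2 = (-1)^(q + n(n-1)/2).
p = 1, q = 5, n = p + q = 6
n(n-1)/2 = 6 * 5 / 2 = 15
Exponent = q + n(n-1)/2 = 5 + 15 = 20
I^2 = (-1)^20 = +1


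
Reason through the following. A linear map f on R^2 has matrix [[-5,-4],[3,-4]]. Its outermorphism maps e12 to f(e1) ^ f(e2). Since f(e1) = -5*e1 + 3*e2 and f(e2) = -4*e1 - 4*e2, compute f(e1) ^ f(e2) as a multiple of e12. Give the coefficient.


The outermorphism of a linear map f sends e1^e2 to f(e1)^f(e2).
f(e1) = -5*e1 + 3*e2
f(e2) = -4*e1 - 4*e2
f(e1) ^ f(e2) = (-5*e1 + 3*e2) ^ (-4*e1 - 4*e2)
= (-5)*(-4)*e12 + 3*(-4)*e21
= (20 - (-12))*e12
= 32*e12
Coefficient = 32


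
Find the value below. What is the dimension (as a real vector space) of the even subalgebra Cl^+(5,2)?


Even subalgebra dimension = 2^(n-1)
n = 5 + 2 = 7
2^(7 - 1) = 2^6 = 64
Verification: sum of C(7,k) for even k = 1 + 21 + 35 + 7 = 64
Result = 64


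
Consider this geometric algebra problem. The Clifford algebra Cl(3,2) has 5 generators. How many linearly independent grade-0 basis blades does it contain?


Number of grade-k basis blades in Cl(p,q) with n = p + q is C(n, k).
n = 3 + 2 = 5
C(5, 0) = 5! / (0! * 5!)
= 120 / (1 * 120)
= 1


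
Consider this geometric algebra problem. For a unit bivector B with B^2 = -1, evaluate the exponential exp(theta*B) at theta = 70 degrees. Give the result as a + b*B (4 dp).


For a unit bivector B with B^2 = -1, the exponential series gives
e^(theta*B) = cos(theta) + sin(theta)*B (the GA analogue of Euler's formula).
theta = 70 degrees = 1.22173 rad
cos(70 deg) = 0.3420
sin(70 deg) = 0.9397
exp(theta*B) = 0.3420 + 0.9397*B


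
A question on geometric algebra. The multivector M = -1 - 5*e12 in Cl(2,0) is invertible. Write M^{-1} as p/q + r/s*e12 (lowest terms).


M = -1 - 5*e12, where e12^2 = -1.
Since M commutes with its reverse ~M = a - b*e12, M * ~M = a^2 - b^2*e12^2 = a^2 + b^2.
So M^{-1} = ~M / (a^2 + b^2) = (a - b*e12)/(a^2 + b^2).
a^2 + b^2 = 1 + 25 = 26
Scalar part = -1/26 = -1/26
Bivector coeff = 5/26 = 5/26
M^{-1} = -1/26 + 5/26*e12


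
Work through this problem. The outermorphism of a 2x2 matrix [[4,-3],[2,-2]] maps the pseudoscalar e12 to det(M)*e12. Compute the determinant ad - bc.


The outermorphism of a linear map f sends e1^e2 to f(e1)^f(e2).
f(e1) = 4*e1 + 2*e2
f(e2) = -3*e1 - 2*e2
f(e1) ^ f(e2) = (4*e1 + 2*e2) ^ (-3*e1 - 2*e2)
= 4*(-2)*e12 + 2*(-3)*e21
= (-8 - (-6))*e12
= -2*e12
Coefficient = -2


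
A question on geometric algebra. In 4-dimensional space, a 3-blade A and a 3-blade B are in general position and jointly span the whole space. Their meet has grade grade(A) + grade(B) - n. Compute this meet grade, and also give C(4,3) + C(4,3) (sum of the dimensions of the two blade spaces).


Meet grade = grade(A) + grade(B) - n
= 3 + 3 - 4 = 2
C(4,3) = 4
C(4,3) = 4
dim_A + dim_B = 4 + 4 = 8


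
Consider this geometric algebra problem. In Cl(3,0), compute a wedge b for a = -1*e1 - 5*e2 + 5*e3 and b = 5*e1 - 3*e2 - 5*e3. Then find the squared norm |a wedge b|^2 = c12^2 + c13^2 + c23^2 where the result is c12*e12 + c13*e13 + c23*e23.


a wedge b = (a1*b2 - a2*b1)*e12 + (a1*b3 - a3*b1)*e13 + (a2*b3 - a3*b2)*e23
e12 coeff: (-1)*(-3) - (-5)*5 = 3 - (-25) = 28
e13 coeff: (-1)*(-5) - 5*5 = 5 - 25 = -20
e23 coeff: (-5)*(-5) - 5*(-3) = 25 - (-15) = 40
|a wedge b|^2 = 28^2 + (-20)^2 + 40^2
= 784 + 400 + 1600
= 2784


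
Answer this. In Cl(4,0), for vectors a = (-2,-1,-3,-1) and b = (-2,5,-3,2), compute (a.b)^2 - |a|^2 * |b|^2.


a . b = (-2)*(-2) + (-1)*5 + (-3)*(-3) + (-1)*2
= 4 + (-5) + 9 + (-2) = 6
|a|^2 = (-2)^2 + (-1)^2 + (-3)^2 + (-1)^2 = 15
|b|^2 = (-2)^2 + 5^2 + (-3)^2 + 2^2 = 42
(a.b)^2 = 6^2 = 36
|a|^2 * |b|^2 = 15 * 42 = 630
Result = 36 - 630 = -594


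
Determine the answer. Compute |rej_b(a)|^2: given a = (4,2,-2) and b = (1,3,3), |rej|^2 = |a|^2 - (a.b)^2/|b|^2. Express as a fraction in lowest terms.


|a|^2 = 4^2 + 2^2 + (-2)^2 = 24
|b|^2 = 1^2 + 3^2 + 3^2 = 19
a . b = 4*1 + 2*3 + (-2)*3 = 4
(a.b)^2 = 4^2 = 16
|rej|^2 = 24 - 16/19
= (456 - 16)/19
= 440/19
In lowest terms: 440/19


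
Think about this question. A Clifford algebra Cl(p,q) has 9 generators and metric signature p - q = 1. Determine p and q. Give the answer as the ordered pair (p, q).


We need p + q = 9 and p - q = 1.
Adding: 2p = 9 + 1 = 10, so p = 5.
Then q = 9 - 5 = 4.
(p, q) = (5, 4)


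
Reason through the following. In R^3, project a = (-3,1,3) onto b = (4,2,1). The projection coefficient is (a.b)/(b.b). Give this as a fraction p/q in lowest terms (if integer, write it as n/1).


Projection coefficient = (a . b) / (b . b)
a . b = (-3)*4 + 1*2 + 3*1
= -12 + 2 + 3 = -7
b . b = 4^2 + 2^2 + 1^2
= 16 + 4 + 1 = 21
Coefficient = -7/21
In lowest terms: -1/3


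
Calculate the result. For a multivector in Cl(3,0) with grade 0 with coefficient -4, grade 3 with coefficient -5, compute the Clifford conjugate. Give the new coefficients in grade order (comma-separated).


Clifford conjugate sign for grade k: (-1)^(k(k+1)/2)
Grade 0: (-1)^(0*1/2) = (-1)^0 = 1, coeff -4 -> -4
Grade 3: (-1)^(3*4/2) = (-1)^6 = 1, coeff -5 -> -5
Conjugated coefficients: -4, -5


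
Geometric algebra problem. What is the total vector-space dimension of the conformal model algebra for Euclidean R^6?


The conformal model of R^6 uses Cl(7,1): the 6 Euclidean generators plus two extra orthogonal generators e+ (e+^2 = +1) and e- (e-^2 = -1), from which the null vectors e0, einf are built.
Number of generators m = 6 + 2 = 8.
dim Cl(p,q) = 2^m = 2^8 = 256


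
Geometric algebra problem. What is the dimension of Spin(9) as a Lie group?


Spin(n) double-covers SO(n); both have Lie algebra so(n) of dimension n(n-1)/2.
n = 9
n(n-1) = 9 * 8 = 72
dim Spin(9) = 72/2 = 36


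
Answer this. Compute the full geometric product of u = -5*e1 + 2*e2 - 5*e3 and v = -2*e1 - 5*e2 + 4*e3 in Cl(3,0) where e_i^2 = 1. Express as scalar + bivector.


In Cl(3,0): e_i^2 = 1, e_ie_j = -e_je_i for i != j.
Scalar part = u . v = (-5)*(-2) + 2*(-5) + (-5)*4
= 10 + (-10) + (-20) = -20
e12 coeff = (-5)*(-5) - 2*(-2) = 25 - (-4) = 29
e13 coeff = (-5)*4 - (-5)*(-2) = -20 - 10 = -30
e23 coeff = 2*4 - (-5)*(-5) = 8 - 25 = -17
uv = -20 + 29*e12 - 30*e13 - 17*e23


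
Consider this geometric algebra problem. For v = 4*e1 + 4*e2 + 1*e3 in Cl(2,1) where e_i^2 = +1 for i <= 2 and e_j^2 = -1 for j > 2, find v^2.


v^2 = sum of c_i^2 * e_i^2
Positive signature terms (e_i^2 = +1): 4^2 + 4^2 = 32
Negative signature terms (e_j^2 = -1): 1^2 = 1
v^2 = 32 - 1 = 31


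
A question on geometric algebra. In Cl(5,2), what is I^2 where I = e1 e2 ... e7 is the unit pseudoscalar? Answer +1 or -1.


The pseudoscalar I = e1...e_n (product of all n generators) of Cl(p,q) satisfies I^2 = (-1)^(q + n(n-1)/2).
p = 5, q = 2, n = p + q = 7
n(n-1)/2 = 7 * 6 / 2 = 21
Exponent = q + n(n-1)/2 = 2 + 21 = 23
I^2 = (-1)^23 = -1


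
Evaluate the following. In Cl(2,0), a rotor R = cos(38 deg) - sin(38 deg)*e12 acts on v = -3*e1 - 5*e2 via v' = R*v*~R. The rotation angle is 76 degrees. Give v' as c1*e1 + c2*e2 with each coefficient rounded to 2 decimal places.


Rotor R = cos(38deg) - sin(38deg)*e12
Rotation angle theta = 2 * 38 = 76 degrees
v' = R*v*~R rotates v by theta.
cos(76deg) = 0.2419, sin(76deg) = 0.9703
v'_1 = -3*cos(76deg) - (-5)*sin(76deg)
= -3*0.2419 - (-5)*0.9703
= 4.13
v'_2 = -3*sin(76deg) + (-5)*cos(76deg)
= -3*0.9703 + (-5)*0.2419
= -4.12
v' = 4.13*e1 - 4.12*e2


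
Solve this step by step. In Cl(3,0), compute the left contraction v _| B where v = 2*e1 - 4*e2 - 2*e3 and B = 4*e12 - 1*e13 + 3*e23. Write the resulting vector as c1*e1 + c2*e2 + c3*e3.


Left contraction v _| B = <vB>_1 (grade-1 part of the geometric product vB).
Using e1_|e12 = e2, e2_|e12 = -e1, e1_|e13 = e3, e3_|e13 = -e1, e2_|e23 = e3, e3_|e23 = -e2:
e1 coeff: -v2*b12 - v3*b13 = -(-4)*(4) - (-2)*(-1) = 14
e2 coeff: v1*b12 - v3*b23 = (2)*(4) - (-2)*(3) = 14
e3 coeff: v1*b13 + v2*b23 = (2)*(-1) + (-4)*(3) = -14
v _| B = 14*e1 + 14*e2 - 14*e3


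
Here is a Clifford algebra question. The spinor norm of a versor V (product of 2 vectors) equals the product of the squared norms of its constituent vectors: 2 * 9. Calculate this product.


Spinor norm N(V) = |v1|^2 * |v2|^2 * ... * |v2|^2
= 2 * 9
Running product: 2, 18
N(V) = 18


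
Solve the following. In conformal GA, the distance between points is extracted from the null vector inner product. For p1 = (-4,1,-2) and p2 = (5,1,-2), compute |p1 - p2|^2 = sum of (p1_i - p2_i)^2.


p1 - p2 = (-9, 0, 0)
|p1 - p2|^2 = (-9)^2 + 0^2 + 0^2
= 81 + 0 + 0
= 81


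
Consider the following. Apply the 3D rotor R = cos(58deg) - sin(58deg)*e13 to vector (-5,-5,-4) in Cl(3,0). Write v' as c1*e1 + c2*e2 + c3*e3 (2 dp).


Rotor R = cos(58deg) - sin(58deg)*e13
Rotation angle theta = 2 * 58 = 116 degrees in the e13 plane (e1 -> e3).
The component perpendicular to the plane (e2) is invariant: v'_2 = v2 = -5.00
cos(116deg) = -0.4384, sin(116deg) = 0.8988
v'_1 = v1*cos(theta) - v3*sin(theta) = -5*(-0.4384) - (-4)*0.8988 = 5.79
v'_3 = v1*sin(theta) + v3*cos(theta) = -5*0.8988 + (-4)*(-0.4384) = -2.74
v' = 5.79*e1 - 5.00*e2 - 2.74*e3


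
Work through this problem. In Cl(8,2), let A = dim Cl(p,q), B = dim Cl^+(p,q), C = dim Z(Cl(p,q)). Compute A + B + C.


n = 8 + 2 = 10
Total dim = 2^10 = 1024
Even subalgebra dim = 2^9 = 512
n is even, so center dim = 1
Sum = 1024 + 512 + 1 = 1537


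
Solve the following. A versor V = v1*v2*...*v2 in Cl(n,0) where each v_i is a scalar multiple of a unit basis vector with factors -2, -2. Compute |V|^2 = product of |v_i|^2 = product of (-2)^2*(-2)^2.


Each vector v_i has |v_i|^2 = s_i^2
Squared scales: (-2)^2 = 4, (-2)^2 = 4
|V|^2 = 4 * 4
= 16


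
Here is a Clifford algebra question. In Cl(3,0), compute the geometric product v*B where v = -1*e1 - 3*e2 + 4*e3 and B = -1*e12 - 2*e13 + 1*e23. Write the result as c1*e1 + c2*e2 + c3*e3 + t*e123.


vB has grade-1 (vector) and grade-3 (trivector) parts: vB = (v _| B) + (v ^ B).
Vector part <vB>_1:
  e1: -v2*b12 - v3*b13 = -(-3)*(-1) - (4)*(-2) = 5
  e2: v1*b12 - v3*b23 = (-1)*(-1) - (4)*(1) = -3
  e3: v1*b13 + v2*b23 = (-1)*(-2) + (-3)*(1) = -1
Trivector part <vB>_3:
  e123: v1*b23 - v2*b13 + v3*b12 = (-1)*(1) - (-3)*(-2) + (4)*(-1) = -11
vB = 5*e1 - 3*e2 - 1*e3 - 11*e123


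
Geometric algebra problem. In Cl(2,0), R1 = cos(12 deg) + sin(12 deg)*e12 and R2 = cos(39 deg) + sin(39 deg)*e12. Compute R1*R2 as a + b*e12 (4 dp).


Same-plane rotors commute and their half-angles add:
R1*R2 = cos(a1 + a2) + sin(a1 + a2)*e12.
a1 + a2 = 12 + 39 = 51 deg
cos(51 deg) = 0.6293
sin(51 deg) = 0.7771
R1*R2 = 0.6293 + 0.7771*e12


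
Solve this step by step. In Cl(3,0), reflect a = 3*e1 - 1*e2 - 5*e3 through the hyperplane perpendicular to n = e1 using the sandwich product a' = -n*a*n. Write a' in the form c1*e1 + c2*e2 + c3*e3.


Reflection formula: a' = -n*a*n, with n = e1 (unit vector, n^2 = 1).
For reflection through hyperplane perp to e1:
The component along e1 flips sign, others stay.
a = (3, -1, -5)
a' = (-3, -1, -5)
a' = -3*e1 - 1*e2 - 5*e3


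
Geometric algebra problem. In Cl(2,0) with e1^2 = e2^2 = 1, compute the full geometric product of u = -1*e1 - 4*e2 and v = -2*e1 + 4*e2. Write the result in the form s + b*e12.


Expand: (-1*e1 - 4*e2)(-2*e1 + 4*e2)
= (-1)*(-2)*e1e1 + (-1)*4*e1e2 + (-4)*(-2)*e2e1 + (-4)*4*e2e2
Using e1^2 = e2^2 = 1, e2e1 = -e1e2:
Scalar part s = (-1)*(-2) + (-4)*4 = 2 + (-16) = -14
Bivector part b = (-1)*4 - (-4)*(-2) = -4 - 8 = -12
uv = -14 - 12*e12


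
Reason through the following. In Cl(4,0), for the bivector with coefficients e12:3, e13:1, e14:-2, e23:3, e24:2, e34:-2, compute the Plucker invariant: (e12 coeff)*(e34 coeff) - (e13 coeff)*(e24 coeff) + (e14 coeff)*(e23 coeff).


Plucker relation: af - be + cd
a*f = 3*(-2) = -6
b*e = 1*2 = 2
c*d = (-2)*3 = -6
af - be + cd = -6 - 2 + (-6)
= -14


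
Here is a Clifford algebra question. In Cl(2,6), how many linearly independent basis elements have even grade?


Even subalgebra dimension = 2^(n-1)
n = 2 + 6 = 8
2^(8 - 1) = 2^7 = 128
Verification: sum of C(8,k) for even k = 1 + 28 + 70 + 28 + 1 = 128
Result = 128


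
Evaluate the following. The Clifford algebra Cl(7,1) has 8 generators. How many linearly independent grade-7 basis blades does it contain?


Number of grade-k basis blades in Cl(p,q) with n = p + q is C(n, k).
n = 7 + 1 = 8
C(8, 7) = 8! / (7! * 1!)
= 40320 / (5040 * 1)
= 8


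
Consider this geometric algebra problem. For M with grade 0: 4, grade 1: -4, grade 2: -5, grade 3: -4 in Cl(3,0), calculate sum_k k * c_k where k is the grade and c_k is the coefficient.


Grade-weighted sum = sum of grade_k * coefficient_k
0*4 = 0
1*(-4) = -4
2*(-5) = -10
3*(-4) = -12
Total = 0 + (-4) + (-10) + (-12) = -26


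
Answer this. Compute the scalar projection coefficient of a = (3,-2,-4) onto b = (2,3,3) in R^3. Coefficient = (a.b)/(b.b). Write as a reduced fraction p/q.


Projection coefficient = (a . b) / (b . b)
a . b = 3*2 + (-2)*3 + (-4)*3
= 6 + (-6) + (-12) = -12
b . b = 2^2 + 3^2 + 3^2
= 4 + 9 + 9 = 22
Coefficient = -12/22
In lowest terms: -6/11


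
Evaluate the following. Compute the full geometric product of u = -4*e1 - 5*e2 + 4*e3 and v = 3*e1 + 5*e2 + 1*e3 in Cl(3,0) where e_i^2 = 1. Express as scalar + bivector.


In Cl(3,0): e_i^2 = 1, e_ie_j = -e_je_i for i != j.
Scalar part = u . v = (-4)*3 + (-5)*5 + 4*1
= -12 + (-25) + 4 = -33
e12 coeff = (-4)*5 - (-5)*3 = -20 - (-15) = -5
e13 coeff = (-4)*1 - 4*3 = -4 - 12 = -16
e23 coeff = (-5)*1 - 4*5 = -5 - 20 = -25
uv = -33 - 5*e12 - 16*e13 - 25*e23


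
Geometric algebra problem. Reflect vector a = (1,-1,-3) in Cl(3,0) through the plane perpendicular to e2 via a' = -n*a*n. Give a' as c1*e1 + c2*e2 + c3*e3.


Reflection formula: a' = -n*a*n, with n = e2 (unit vector, n^2 = 1).
For reflection through hyperplane perp to e2:
The component along e2 flips sign, others stay.
a = (1, -1, -3)
a' = (1, 1, -3)
a' = 1*e1 + 1*e2 - 3*e3


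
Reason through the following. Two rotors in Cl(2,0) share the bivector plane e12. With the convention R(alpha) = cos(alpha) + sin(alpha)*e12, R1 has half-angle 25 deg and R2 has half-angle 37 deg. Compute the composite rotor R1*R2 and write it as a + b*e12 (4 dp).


Same-plane rotors commute and their half-angles add:
R1*R2 = cos(a1 + a2) + sin(a1 + a2)*e12.
a1 + a2 = 25 + 37 = 62 deg
cos(62 deg) = 0.4695
sin(62 deg) = 0.8829
R1*R2 = 0.4695 + 0.8829*e12


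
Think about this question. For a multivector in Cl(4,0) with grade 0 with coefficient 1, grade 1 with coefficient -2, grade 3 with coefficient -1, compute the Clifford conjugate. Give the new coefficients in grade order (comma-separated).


Clifford conjugate sign for grade k: (-1)^(k(k+1)/2)
Grade 0: (-1)^(0*1/2) = (-1)^0 = 1, coeff 1 -> 1
Grade 1: (-1)^(1*2/2) = (-1)^1 = -1, coeff -2 -> 2
Grade 3: (-1)^(3*4/2) = (-1)^6 = 1, coeff -1 -> -1
Conjugated coefficients: 1, 2, -1


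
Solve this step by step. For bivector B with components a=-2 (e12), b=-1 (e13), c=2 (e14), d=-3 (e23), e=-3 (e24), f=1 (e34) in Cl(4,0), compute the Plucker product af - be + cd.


Plucker relation: af - be + cd
a*f = (-2)*1 = -2
b*e = (-1)*(-3) = 3
c*d = 2*(-3) = -6
af - be + cd = -2 - 3 + (-6)
= -11


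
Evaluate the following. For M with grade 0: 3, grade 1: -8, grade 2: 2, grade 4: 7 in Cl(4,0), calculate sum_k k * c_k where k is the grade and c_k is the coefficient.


Grade-weighted sum = sum of grade_k * coefficient_k
0*3 = 0
1*(-8) = -8
2*2 = 4
4*7 = 28
Total = 0 + (-8) + 4 + 28 = 24


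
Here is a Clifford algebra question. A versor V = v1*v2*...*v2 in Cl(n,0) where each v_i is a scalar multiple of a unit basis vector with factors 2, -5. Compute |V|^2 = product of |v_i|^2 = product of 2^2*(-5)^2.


Each vector v_i has |v_i|^2 = s_i^2
Squared scales: 2^2 = 4, (-5)^2 = 25
|V|^2 = 4 * 25
= 100


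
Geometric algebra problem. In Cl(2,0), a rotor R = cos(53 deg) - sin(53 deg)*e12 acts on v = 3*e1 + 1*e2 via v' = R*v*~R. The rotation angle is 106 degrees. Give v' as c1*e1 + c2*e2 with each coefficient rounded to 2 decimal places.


Rotor R = cos(53deg) - sin(53deg)*e12
Rotation angle theta = 2 * 53 = 106 degrees
v' = R*v*~R rotates v by theta.
cos(106deg) = -0.2756, sin(106deg) = 0.9613
v'_1 = 3*cos(106deg) - 1*sin(106deg)
= 3*(-0.2756) - 1*0.9613
= -1.79
v'_2 = 3*sin(106deg) + 1*cos(106deg)
= 3*0.9613 + 1*(-0.2756)
= 2.61
v' = -1.79*e1 + 2.61*e2


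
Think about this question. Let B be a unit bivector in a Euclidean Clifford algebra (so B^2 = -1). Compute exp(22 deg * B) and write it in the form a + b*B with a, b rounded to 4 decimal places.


For a unit bivector B with B^2 = -1, the exponential series gives
e^(theta*B) = cos(theta) + sin(theta)*B (the GA analogue of Euler's formula).
theta = 22 degrees = 0.383972 rad
cos(22 deg) = 0.9272
sin(22 deg) = 0.3746
exp(theta*B) = 0.9272 + 0.3746*B


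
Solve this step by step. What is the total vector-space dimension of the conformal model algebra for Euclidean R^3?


The conformal model of R^3 uses Cl(4,1): the 3 Euclidean generators plus two extra orthogonal generators e+ (e+^2 = +1) and e- (e-^2 = -1), from which the null vectors e0, einf are built.
Number of generators m = 3 + 2 = 5.
dim Cl(p,q) = 2^m = 2^5 = 32


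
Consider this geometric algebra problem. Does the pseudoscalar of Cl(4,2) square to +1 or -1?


The pseudoscalar I = e1...e_n (product of all n generators) of Cl(p,q) satisfies I^2 = (-1)^(q + n(n-1)/2).
p = 4, q = 2, n = p + q = 6
n(n-1)/2 = 6 * 5 / 2 = 15
Exponent = q + n(n-1)/2 = 2 + 15 = 17
I^2 = (-1)^17 = -1


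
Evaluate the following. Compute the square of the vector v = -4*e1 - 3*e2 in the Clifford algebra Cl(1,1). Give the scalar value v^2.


v^2 = sum of c_i^2 * e_i^2
Positive signature terms (e_i^2 = +1): (-4)^2 = 16
Negative signature terms (e_j^2 = -1): (-3)^2 = 9
v^2 = 16 - 9 = 7


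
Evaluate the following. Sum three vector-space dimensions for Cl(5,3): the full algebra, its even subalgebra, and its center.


n = 5 + 3 = 8
Total dim = 2^8 = 256
Even subalgebra dim = 2^7 = 128
n is even, so center dim = 1
Sum = 256 + 128 + 1 = 385


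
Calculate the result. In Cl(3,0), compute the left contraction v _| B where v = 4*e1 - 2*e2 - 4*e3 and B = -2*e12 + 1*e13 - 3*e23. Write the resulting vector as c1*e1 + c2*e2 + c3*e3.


Left contraction v _| B = <vB>_1 (grade-1 part of the geometric product vB).
Using e1_|e12 = e2, e2_|e12 = -e1, e1_|e13 = e3, e3_|e13 = -e1, e2_|e23 = e3, e3_|e23 = -e2:
e1 coeff: -v2*b12 - v3*b13 = -(-2)*(-2) - (-4)*(1) = 0
e2 coeff: v1*b12 - v3*b23 = (4)*(-2) - (-4)*(-3) = -20
e3 coeff: v1*b13 + v2*b23 = (4)*(1) + (-2)*(-3) = 10
v _| B = 0*e1 - 20*e2 + 10*e3
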